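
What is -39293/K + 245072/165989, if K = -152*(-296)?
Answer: 4504073647/7468177088 ≈ 0.60310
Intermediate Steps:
K = 44992
-39293/K + 245072/165989 = -39293/44992 + 245072/165989 = 4504073647/7468177088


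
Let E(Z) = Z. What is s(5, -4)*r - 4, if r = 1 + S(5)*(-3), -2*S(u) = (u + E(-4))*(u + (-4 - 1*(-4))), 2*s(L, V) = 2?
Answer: 9/2 ≈ 4.5000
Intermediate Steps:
s(L, V) = 1 (s(L, V) = (½)*2 = 1)
S(u) = -u*(-4 + u)/2 (S(u) = -(u - 4)*(u + (-4 - 1*(-4)))/2 = -(-4 + u)*(u + (-4 + 4))/2 = -(-4 + u)*(u + 0)/2 = -(-4 + u)*u/2 = -u*(-4 + u)/2)
r = 17/2 (r = 1 + ((½)*5*(4 - 1*5))*(-3) = 1 + ((½)*5*(4 - 5))*(-3) = 1 + ((½)*5*(-1))*(-3) = 1 - 5/2*(-3) = 1 + 15/2 = 17/2 ≈ 8.5000)
s(5, -4)*r - 4 = 1*(17/2) - 4 = 17/2 - 4 = 9/2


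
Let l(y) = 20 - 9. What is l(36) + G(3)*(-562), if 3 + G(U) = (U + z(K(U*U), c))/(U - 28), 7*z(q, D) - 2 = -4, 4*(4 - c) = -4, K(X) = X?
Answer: 307653/175 ≈ 1758.0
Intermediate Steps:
c = 5 (c = 4 - 1/4*(-4) = 4 + 1 = 5)
l(y) = 11
z(q, D) = -2/7 (z(q, D) = 2/7 + (1/7)*(-4) = 2/7 - 4/7 = -2/7)
G(U) = -3 + (-2/7 + U)/(-28 + U) (G(U) = -3 + (U - 2/7)/(U - 28) = -3 + (-2/7 + U)/(-28 + U))
l(36) + G(3)*(-562) = 11 + (2*(293 - 7*3)/(7*(-28 + 3)))*(-562) = 11 + ((2/7)*(293 - 21)/(-25))*(-562) = 11 + ((2/7)*(-1/25)*272)*(-562) = 11 - 544/175*(-562) = 11 + 305728/175 = 307653/175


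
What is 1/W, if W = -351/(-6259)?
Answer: 6259/351 ≈ 17.832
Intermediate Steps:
W = 351/6259 (W = -351*(-1/6259) = 351/6259 ≈ 0.056079)
1/W = 1/(351/6259) = 6259/351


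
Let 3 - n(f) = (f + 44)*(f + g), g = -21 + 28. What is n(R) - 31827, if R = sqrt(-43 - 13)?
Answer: -32076 - 102*I*sqrt(14) ≈ -32076.0 - 381.65*I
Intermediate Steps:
g = 7
R = 2*I*sqrt(14) (R = sqrt(-56) = 2*I*sqrt(14) ≈ 7.4833*I)
n(f) = 3 - (7 + f)*(44 + f) (n(f) = 3 - (f + 44)*(f + 7) = 3 - (44 + f)*(7 + f) = 3 - (7 + f)*(44 + f))
n(R) - 31827 = (-305 - (2*I*sqrt(14))**2 - 102*I*sqrt(14)) - 31827 = (-305 - 1*(-56) - 102*I*sqrt(14)) - 31827 = (-305 + 56 - 102*I*sqrt(14)) - 31827 = (-249 - 102*I*sqrt(14)) - 31827 = -32076 - 102*I*sqrt(14)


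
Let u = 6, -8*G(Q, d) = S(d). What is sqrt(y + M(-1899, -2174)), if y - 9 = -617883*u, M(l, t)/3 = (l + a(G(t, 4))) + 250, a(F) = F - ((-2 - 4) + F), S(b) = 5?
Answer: I*sqrt(3712218) ≈ 1926.7*I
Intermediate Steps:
G(Q, d) = -5/8 (G(Q, d) = -1/8*5 = -5/8)
a(F) = 6 (a(F) = F - (-6 + F) = F + (6 - F) = 6)
M(l, t) = 768 + 3*l (M(l, t) = 3*((l + 6) + 250) = 3*((6 + l) + 250) = 3*(256 + l) = 768 + 3*l)
y = -3707289 (y = 9 - 617883*6 = 9 - 3707298 = -3707289)
sqrt(y + M(-1899, -2174)) = sqrt(-3707289 + (768 + 3*(-1899))) = sqrt(-3707289 + (768 - 5697)) = sqrt(-3707289 - 4929) = sqrt(-3712218) = I*sqrt(3712218)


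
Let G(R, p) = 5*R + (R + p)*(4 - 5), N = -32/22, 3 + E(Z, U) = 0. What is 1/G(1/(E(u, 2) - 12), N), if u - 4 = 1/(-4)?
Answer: 165/196 ≈ 0.84184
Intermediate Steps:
u = 15/4 (u = 4 + 1/(-4) = 4 - 1/4 = 15/4 ≈ 3.7500)
E(Z, U) = -3 (E(Z, U) = -3 + 0 = -3)
N = -16/11 (N = -32*1/22 = -16/11 ≈ -1.4545)
G(R, p) = -p + 4*R (G(R, p) = 5*R + (R + p)*(-1) = 5*R + (-R - p) = -p + 4*R)
1/G(1/(E(u, 2) - 12), N) = 1/(-1*(-16/11) + 4/(-3 - 12)) = 1/(16/11 + 4/(-15)) = 1/(16/11 + 4*(-1/15)) = 1/(16/11 - 4/15) = 1/(196/165) = 165/196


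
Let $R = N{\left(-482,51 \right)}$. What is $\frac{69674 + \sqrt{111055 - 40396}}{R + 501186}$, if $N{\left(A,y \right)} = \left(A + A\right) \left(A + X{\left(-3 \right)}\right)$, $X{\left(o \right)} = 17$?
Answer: $\frac{34837}{474723} + \frac{\sqrt{7851}}{316482} \approx 0.073664$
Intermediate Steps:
$N{\left(A,y \right)} = 2 A \left(17 + A\right)$ ($N{\left(A,y \right)} = \left(A + A\right) \left(A + 17\right) = 2 A \left(17 + A\right)$)
$R = 448260$ ($R = 2 \left(-482\right) \left(17 - 482\right) = 2 \left(-482\right) \left(-465\right) = 448260$)
$\frac{69674 + \sqrt{111055 - 40396}}{R + 501186} = \frac{69674 + \sqrt{111055 - 40396}}{448260 + 501186} = \frac{69674 + \sqrt{70659}}{949446} = \left(69674 + 3 \sqrt{7851}\right) \frac{1}{949446} = \frac{34837}{474723} + \frac{\sqrt{7851}}{316482}$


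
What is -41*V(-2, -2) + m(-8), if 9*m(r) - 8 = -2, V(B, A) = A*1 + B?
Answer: 494/3 ≈ 164.67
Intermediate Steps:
V(B, A) = A + B
m(r) = 2/3 (m(r) = 8/9 + (1/9)*(-2) = 8/9 - 2/9 = 2/3)
-41*V(-2, -2) + m(-8) = -41*(-2 - 2) + 2/3 = -41*(-4) + 2/3 = 164 + 2/3 = 494/3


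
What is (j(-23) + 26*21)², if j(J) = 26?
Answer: 327184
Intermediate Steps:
(j(-23) + 26*21)² = (26 + 26*21)² = (26 + 546)² = 572² = 327184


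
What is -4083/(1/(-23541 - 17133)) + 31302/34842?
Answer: 964379772411/5807 ≈ 1.6607e+8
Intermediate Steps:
-4083/(1/(-23541 - 17133)) + 31302/34842 = -4083/(1/(-40674)) + 31302*(1/34842) = -4083/(-1/40674) + 5217/5807 = -4083*(-40674) + 5217/5807 = 166071942 + 5217/5807 = 964379772411/5807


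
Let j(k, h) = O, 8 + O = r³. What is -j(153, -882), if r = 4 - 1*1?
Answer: -19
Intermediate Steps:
r = 3 (r = 4 - 1 = 3)
O = 19 (O = -8 + 3³ = -8 + 27 = 19)
j(k, h) = 19
-j(153, -882) = -1*19 = -19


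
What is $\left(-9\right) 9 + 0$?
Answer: $-81$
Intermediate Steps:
$\left(-9\right) 9 + 0 = -81 + 0 = -81$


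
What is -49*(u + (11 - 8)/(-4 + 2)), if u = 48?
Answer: -4557/2 ≈ -2278.5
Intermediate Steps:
-49*(u + (11 - 8)/(-4 + 2)) = -49*(48 + (11 - 8)/(-4 + 2)) = -49*(48 + 3/(-2)) = -49*(48 + 3*(-½)) = -49*(48 - 3/2) = -49*93/2 = -4557/2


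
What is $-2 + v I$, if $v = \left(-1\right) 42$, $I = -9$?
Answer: $376$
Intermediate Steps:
$v = -42$
$-2 + v I = -2 - -378 = -2 + 378 = 376$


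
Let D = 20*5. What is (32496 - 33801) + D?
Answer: -1205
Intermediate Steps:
D = 100
(32496 - 33801) + D = (32496 - 33801) + 100 = -1305 + 100 = -1205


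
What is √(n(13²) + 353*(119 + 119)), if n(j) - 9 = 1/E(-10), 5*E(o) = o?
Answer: √336090/2 ≈ 289.87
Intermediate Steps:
E(o) = o/5
n(j) = 17/2 (n(j) = 9 + 1/((⅕)*(-10)) = 9 + 1/(-2) = 9 - ½ = 17/2)
√(n(13²) + 353*(119 + 119)) = √(17/2 + 353*(119 + 119)) = √(17/2 + 353*238) = √(17/2 + 84014) = √(168045/2) = √336090/2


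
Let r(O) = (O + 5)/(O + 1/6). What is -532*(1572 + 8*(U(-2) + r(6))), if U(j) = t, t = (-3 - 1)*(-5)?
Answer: -34373584/37 ≈ -9.2902e+5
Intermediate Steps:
r(O) = (5 + O)/(⅙ + O) (r(O) = (5 + O)/(O + ⅙) = (5 + O)/(⅙ + O))
t = 20 (t = -4*(-5) = 20)
U(j) = 20
-532*(1572 + 8*(U(-2) + r(6))) = -532*(1572 + 8*(20 + 6*(5 + 6)/(1 + 6*6))) = -532*(1572 + 8*(20 + 6*11/(1 + 36))) = -532*(1572 + 8*(20 + 6*11/37)) = -532*(1572 + 8*(20 + 6*(1/37)*11)) = -532*(1572 + 8*(20 + 66/37)) = -532*(1572 + 8*(806/37)) = -532*(1572 + 6448/37) = -532*64612/37 = -34373584/37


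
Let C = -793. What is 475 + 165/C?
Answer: 376510/793 ≈ 474.79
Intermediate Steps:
475 + 165/C = 475 + 165/(-793) = 475 + 165*(-1/793) = 475 - 165/793 = 376510/793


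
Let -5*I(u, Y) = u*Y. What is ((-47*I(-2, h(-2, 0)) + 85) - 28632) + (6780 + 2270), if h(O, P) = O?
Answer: -97297/5 ≈ -19459.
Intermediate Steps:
I(u, Y) = -Y*u/5 (I(u, Y) = -u*Y/5 = -Y*u/5)
((-47*I(-2, h(-2, 0)) + 85) - 28632) + (6780 + 2270) = ((-(-47)*(-2)*(-2)/5 + 85) - 28632) + (6780 + 2270) = ((-47*(-4/5) + 85) - 28632) + 9050 = ((188/5 + 85) - 28632) + 9050 = (613/5 - 28632) + 9050 = -142547/5 + 9050 = -97297/5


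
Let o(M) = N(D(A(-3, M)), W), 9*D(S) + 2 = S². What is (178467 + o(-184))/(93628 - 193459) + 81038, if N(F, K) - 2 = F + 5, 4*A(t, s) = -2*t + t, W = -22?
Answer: 1164949358999/14375664 ≈ 81036.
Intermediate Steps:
A(t, s) = -t/4 (A(t, s) = (-2*t + t)/4 = (-t)/4 = -t/4)
D(S) = -2/9 + S²/9
N(F, K) = 7 + F (N(F, K) = 2 + (F + 5) = 2 + (5 + F) = 7 + F)
o(M) = 985/144 (o(M) = 7 + (-2/9 + (-¼*(-3))²/9) = 7 + (-2/9 + (¾)²/9) = 7 + (-2/9 + (⅑)*(9/16)) = 7 + (-2/9 + 1/16) = 7 - 23/144 = 985/144)
(178467 + o(-184))/(93628 - 193459) + 81038 = (178467 + 985/144)/(93628 - 193459) + 81038 = (25700233/144)/(-99831) + 81038 = (25700233/144)*(-1/99831) + 81038 = -25700233/14375664 + 81038 = 1164949358999/14375664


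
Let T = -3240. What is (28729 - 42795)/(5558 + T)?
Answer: -7033/1159 ≈ -6.0682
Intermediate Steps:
(28729 - 42795)/(5558 + T) = (28729 - 42795)/(5558 - 3240) = -14066/2318 = -14066*1/2318 = -7033/1159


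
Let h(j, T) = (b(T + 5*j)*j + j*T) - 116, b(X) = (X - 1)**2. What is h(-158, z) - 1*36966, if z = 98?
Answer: -75931908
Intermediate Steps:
b(X) = (-1 + X)**2
h(j, T) = -116 + T*j + j*(-1 + T + 5*j)**2 (h(j, T) = ((-1 + (T + 5*j))**2*j + j*T) - 116 = ((-1 + T + 5*j)**2*j + T*j) - 116 = (j*(-1 + T + 5*j)**2 + T*j) - 116 = (T*j + j*(-1 + T + 5*j)**2) - 116 = -116 + T*j + j*(-1 + T + 5*j)**2)
h(-158, z) - 1*36966 = (-116 + 98*(-158) - 158*(-1 + 98 + 5*(-158))**2) - 1*36966 = (-116 - 15484 - 158*(-1 + 98 - 790)**2) - 36966 = (-116 - 15484 - 158*(-693)**2) - 36966 = (-116 - 15484 - 158*480249) - 36966 = (-116 - 15484 - 75879342) - 36966 = -75894942 - 36966 = -75931908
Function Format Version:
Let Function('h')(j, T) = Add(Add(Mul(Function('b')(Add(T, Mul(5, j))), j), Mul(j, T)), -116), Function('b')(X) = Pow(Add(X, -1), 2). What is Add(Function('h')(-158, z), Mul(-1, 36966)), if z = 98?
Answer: -75931908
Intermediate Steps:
Function('b')(X) = Pow(Add(-1, X), 2)
Function('h')(j, T) = Add(-116, Mul(T, j), Mul(j, Pow(Add(-1, T, Mul(5, j)), 2))) (Function('h')(j, T) = Add(Add(Mul(Pow(Add(-1, Add(T, Mul(5, j))), 2), j), Mul(j, T)), -116) = Add(Add(Mul(Pow(Add(-1, T, Mul(5, j)), 2), j), Mul(T, j)), -116) = Add(Add(Mul(j, Pow(Add(-1, T, Mul(5, j)), 2)), Mul(T, j)), -116) = Add(Add(Mul(T, j), Mul(j, Pow(Add(-1, T, Mul(5, j)), 2))), -116) = Add(-116, Mul(T, j), Mul(j, Pow(Add(-1, T, Mul(5, j)), 2))))
Add(Function('h')(-158, z), Mul(-1, 36966)) = Add(Add(-116, Mul(98, -158), Mul(-158, Pow(Add(-1, 98, Mul(5, -158)), 2))), Mul(-1, 36966)) = Add(Add(-116, -15484, Mul(-158, Pow(Add(-1, 98, -790), 2))), -36966) = Add(Add(-116, -15484, Mul(-158, Pow(-693, 2))), -36966) = Add(Add(-116, -15484, Mul(-158, 480249)), -36966) = Add(Add(-116, -15484, -75879342), -36966) = Add(-75894942, -36966) = -75931908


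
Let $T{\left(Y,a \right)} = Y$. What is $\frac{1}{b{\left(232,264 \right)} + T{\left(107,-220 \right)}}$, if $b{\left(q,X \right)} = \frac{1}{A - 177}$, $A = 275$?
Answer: $\frac{98}{10487} \approx 0.0093449$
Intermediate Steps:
$b{\left(q,X \right)} = \frac{1}{98}$ ($b{\left(q,X \right)} = \frac{1}{275 - 177} = \frac{1}{98}$)
$\frac{1}{b{\left(232,264 \right)} + T{\left(107,-220 \right)}} = \frac{1}{\frac{1}{98} + 107} = \frac{1}{\frac{10487}{98}} = \frac{98}{10487}$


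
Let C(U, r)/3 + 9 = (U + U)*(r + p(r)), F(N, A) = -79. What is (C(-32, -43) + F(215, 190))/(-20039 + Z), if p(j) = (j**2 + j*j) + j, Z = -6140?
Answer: 693610/26179 ≈ 26.495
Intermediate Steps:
p(j) = j + 2*j**2 (p(j) = (j**2 + j**2) + j = 2*j**2 + j = j + 2*j**2)
C(U, r) = -27 + 6*U*(r + r*(1 + 2*r)) (C(U, r) = -27 + 3*((U + U)*(r + r*(1 + 2*r))) = -27 + 3*((2*U)*(r + r*(1 + 2*r))) = -27 + 3*(2*U*(r + r*(1 + 2*r))) = -27 + 6*U*(r + r*(1 + 2*r)))
(C(-32, -43) + F(215, 190))/(-20039 + Z) = ((-27 + 12*(-32)*(-43) + 12*(-32)*(-43)**2) - 79)/(-20039 - 6140) = ((-27 + 16512 + 12*(-32)*1849) - 79)/(-26179) = ((-27 + 16512 - 710016) - 79)*(-1/26179) = (-693531 - 79)*(-1/26179) = -693610*(-1/26179) = 693610/26179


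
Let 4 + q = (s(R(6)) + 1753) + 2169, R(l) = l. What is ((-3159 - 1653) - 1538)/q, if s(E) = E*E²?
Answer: -3175/2067 ≈ -1.5360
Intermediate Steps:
s(E) = E³
q = 4134 (q = -4 + ((6³ + 1753) + 2169) = -4 + ((216 + 1753) + 2169) = -4 + (1969 + 2169) = -4 + 4138 = 4134)
((-3159 - 1653) - 1538)/q = ((-3159 - 1653) - 1538)/4134 = (-4812 - 1538)*(1/4134) = -6350*1/4134 = -3175/2067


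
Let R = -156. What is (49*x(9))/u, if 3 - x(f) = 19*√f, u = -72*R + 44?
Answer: -1323/5638 ≈ -0.23466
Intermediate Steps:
u = 11276 (u = -72*(-156) + 44 = 11232 + 44 = 11276)
x(f) = 3 - 19*√f
(49*x(9))/u = (49*(3 - 19*√9))/11276 = (49*(3 - 19*3))*(1/11276) = (49*(3 - 57))*(1/11276) = (49*(-54))*(1/11276) = -2646*1/11276 = -1323/5638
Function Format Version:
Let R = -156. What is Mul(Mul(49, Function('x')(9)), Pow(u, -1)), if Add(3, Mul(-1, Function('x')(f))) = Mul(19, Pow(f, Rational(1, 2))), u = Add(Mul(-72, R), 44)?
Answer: Rational(-1323, 5638) ≈ -0.23466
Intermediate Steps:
u = 11276 (u = Add(Mul(-72, -156), 44) = Add(11232, 44) = 11276)
Function('x')(f) = Add(3, Mul(-19, Pow(f, Rational(1, 2)))) (Function('x')(f) = Add(3, Mul(-1, Mul(19, Pow(f, Rational(1, 2))))) = Add(3, Mul(-19, Pow(f, Rational(1, 2)))))
Mul(Mul(49, Function('x')(9)), Pow(u, -1)) = Mul(Mul(49, Add(3, Mul(-19, Pow(9, Rational(1, 2))))), Pow(11276, -1)) = Mul(Mul(49, Add(3, Mul(-19, 3))), Rational(1, 11276)) = Mul(Mul(49, Add(3, -57)), Rational(1, 11276)) = Mul(Mul(49, -54), Rational(1, 11276)) = Mul(-2646, Rational(1, 11276)) = Rational(-1323, 5638)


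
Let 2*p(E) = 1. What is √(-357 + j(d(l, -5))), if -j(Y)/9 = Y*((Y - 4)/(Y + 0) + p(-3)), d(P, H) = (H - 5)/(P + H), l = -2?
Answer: I*√16674/7 ≈ 18.447*I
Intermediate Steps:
p(E) = ½ (p(E) = (½)*1 = ½)
d(P, H) = (-5 + H)/(H + P)
j(Y) = -9*Y*(½ + (-4 + Y)/Y) (j(Y) = -9*Y*((Y - 4)/(Y + 0) + ½) = -9*Y*((-4 + Y)/Y + ½) = -9*Y*(½ + (-4 + Y)/Y))
√(-357 + j(d(l, -5))) = √(-357 + (36 - 27*(-5 - 5)/(2*(-5 - 2)))) = √(-357 + (36 - 27*(-10)/(2*(-7)))) = √(-357 + (36 - (-27)*(-10)/14)) = √(-357 + (36 - 27/2*10/7)) = √(-357 + (36 - 135/7)) = √(-357 + 117/7) = √(-2382/7) = I*√16674/7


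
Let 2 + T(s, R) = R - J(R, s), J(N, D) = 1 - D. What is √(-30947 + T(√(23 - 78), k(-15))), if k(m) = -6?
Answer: √(-30956 + I*√55) ≈ 0.021 + 175.94*I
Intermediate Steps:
T(s, R) = -3 + R + s (T(s, R) = -2 + (R - (1 - s)) = -2 + (R + (-1 + s)) = -2 + (-1 + R + s) = -3 + R + s)
√(-30947 + T(√(23 - 78), k(-15))) = √(-30947 + (-3 - 6 + √(23 - 78))) = √(-30947 + (-3 - 6 + √(-55))) = √(-30947 + (-3 - 6 + I*√55)) = √(-30947 + (-9 + I*√55)) = √(-30956 + I*√55)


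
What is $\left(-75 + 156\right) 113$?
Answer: $9153$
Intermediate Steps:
$\left(-75 + 156\right) 113 = 81 \cdot 113 = 9153$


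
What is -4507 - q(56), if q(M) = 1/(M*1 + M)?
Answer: -504785/112 ≈ -4507.0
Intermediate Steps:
q(M) = 1/(2*M) (q(M) = 1/(M + M) = 1/(2*M))
-4507 - q(56) = -4507 - 1/(2*56) = -4507 - 1*1/112 = -4507 - 1/112 = -504785/112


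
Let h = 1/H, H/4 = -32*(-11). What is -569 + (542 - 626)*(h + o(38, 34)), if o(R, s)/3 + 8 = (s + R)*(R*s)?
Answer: -8251091573/352 ≈ -2.3441e+7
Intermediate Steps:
H = 1408 (H = 4*(-32*(-11)) = 4*352 = 1408)
h = 1/1408 ≈ 0.00071023
o(R, s) = -24 + 3*R*s*(R + s) (o(R, s) = -24 + 3*((s + R)*(R*s)) = -24 + 3*((R + s)*(R*s)) = -24 + 3*(R*s*(R + s)) = -24 + 3*R*s*(R + s))
-569 + (542 - 626)*(h + o(38, 34)) = -569 + (542 - 626)*(1/1408 + (-24 + 3*38*34² + 3*34*38²)) = -569 - 84*(1/1408 + (-24 + 3*38*1156 + 3*34*1444)) = -569 - 84*(1/1408 + (-24 + 131784 + 147288)) = -569 - 84*(1/1408 + 279048) = -569 - 84*392899585/1408 = -569 - 8250891285/352 = -8251091573/352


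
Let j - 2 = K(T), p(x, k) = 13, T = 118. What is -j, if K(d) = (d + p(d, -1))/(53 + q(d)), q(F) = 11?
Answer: -259/64 ≈ -4.0469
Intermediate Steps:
K(d) = 13/64 + d/64 (K(d) = (d + 13)/(53 + 11) = (13 + d)/64 = (13 + d)*(1/64) = 13/64 + d/64)
j = 259/64 (j = 2 + (13/64 + (1/64)*118) = 2 + (13/64 + 59/32) = 2 + 131/64 = 259/64 ≈ 4.0469)
-j = -1*259/64 = -259/64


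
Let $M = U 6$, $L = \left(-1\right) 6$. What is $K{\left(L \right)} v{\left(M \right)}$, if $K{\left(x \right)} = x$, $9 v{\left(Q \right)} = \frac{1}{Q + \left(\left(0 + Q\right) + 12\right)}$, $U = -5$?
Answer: $\frac{1}{72} \approx 0.013889$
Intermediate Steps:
$L = -6$
$M = -30$ ($M = \left(-5\right) 6 = -30$)
$v{\left(Q \right)} = \frac{1}{9 \left(12 + 2 Q\right)}$ ($v{\left(Q \right)} = \frac{1}{9 \left(Q + \left(\left(0 + Q\right) + 12\right)\right)} = \frac{1}{9 \left(Q + \left(Q + 12\right)\right)} = \frac{1}{9 \left(Q + \left(12 + Q\right)\right)} = \frac{1}{9 \left(12 + 2 Q\right)}$)
$K{\left(L \right)} v{\left(M \right)} = - 6 \frac{1}{18 \left(6 - 30\right)} = - 6 \frac{1}{18 \left(-24\right)} = - 6 \cdot \frac{1}{18} \left(- \frac{1}{24}\right) = \left(-6\right) \left(- \frac{1}{432}\right) = \frac{1}{72}$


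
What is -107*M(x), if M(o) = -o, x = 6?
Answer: 642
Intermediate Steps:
-107*M(x) = -(-107)*6 = -107*(-6) = 642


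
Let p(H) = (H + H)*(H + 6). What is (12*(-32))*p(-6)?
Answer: 0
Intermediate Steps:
p(H) = 2*H*(6 + H) (p(H) = (2*H)*(6 + H) = 2*H*(6 + H))
(12*(-32))*p(-6) = (12*(-32))*(2*(-6)*(6 - 6)) = -768*(-6)*0 = -384*0 = 0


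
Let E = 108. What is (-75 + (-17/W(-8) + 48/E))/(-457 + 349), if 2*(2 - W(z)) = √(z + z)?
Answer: 2837/3888 + 17*I/432 ≈ 0.72968 + 0.039352*I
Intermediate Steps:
W(z) = 2 - √2*√z/2 (W(z) = 2 - √(z + z)/2 = 2 - √2*√z/2)
(-75 + (-17/W(-8) + 48/E))/(-457 + 349) = (-75 + (-17/(2 - √2*√(-8)/2) + 48/108))/(-457 + 349) = (-75 + (-17/(2 - √2*2*I*√2/2) + 48*(1/108)))/(-108) = (-75 + (-17*(2 + 2*I)/8 + 4/9))*(-1/108) = (-75 + (4/9 - 17*(2 + 2*I)/8))*(-1/108) = (-671/9 - 17*(2 + 2*I)/8)*(-1/108) = 671/972 + 17*(2 + 2*I)/864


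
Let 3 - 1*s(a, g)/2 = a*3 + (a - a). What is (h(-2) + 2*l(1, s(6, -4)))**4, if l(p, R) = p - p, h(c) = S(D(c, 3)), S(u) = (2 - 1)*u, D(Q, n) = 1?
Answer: 1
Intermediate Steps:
S(u) = u (S(u) = 1*u = u)
h(c) = 1
s(a, g) = 6 - 6*a (s(a, g) = 6 - 2*(a*3 + (a - a)) = 6 - 2*(3*a + 0) = 6 - 6*a)
l(p, R) = 0
(h(-2) + 2*l(1, s(6, -4)))**4 = (1 + 2*0)**4 = (1 + 0)**4 = 1**4 = 1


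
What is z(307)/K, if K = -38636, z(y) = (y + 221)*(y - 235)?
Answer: -9504/9659 ≈ -0.98395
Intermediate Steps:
z(y) = (-235 + y)*(221 + y) (z(y) = (221 + y)*(-235 + y) = (-235 + y)*(221 + y))
z(307)/K = (-51935 + 307**2 - 14*307)/(-38636) = (-51935 + 94249 - 4298)*(-1/38636) = 38016*(-1/38636) = -9504/9659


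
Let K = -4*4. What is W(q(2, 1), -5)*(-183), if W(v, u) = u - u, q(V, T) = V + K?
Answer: 0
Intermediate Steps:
K = -16
q(V, T) = -16 + V (q(V, T) = V - 16 = -16 + V)
W(v, u) = 0
W(q(2, 1), -5)*(-183) = 0*(-183) = 0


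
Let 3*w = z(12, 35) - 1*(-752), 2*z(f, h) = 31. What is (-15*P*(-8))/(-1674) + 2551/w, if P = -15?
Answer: 1576958/142755 ≈ 11.047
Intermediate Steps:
z(f, h) = 31/2 (z(f, h) = (½)*31 = 31/2)
w = 1535/6 (w = (31/2 - 1*(-752))/3 = (31/2 + 752)/3 = (⅓)*(1535/2) = 1535/6 ≈ 255.83)
(-15*P*(-8))/(-1674) + 2551/w = (-15*(-15)*(-8))/(-1674) + 2551/(1535/6) = (225*(-8))*(-1/1674) + 2551*(6/1535) = -1800*(-1/1674) + 15306/1535 = 100/93 + 15306/1535 = 1576958/142755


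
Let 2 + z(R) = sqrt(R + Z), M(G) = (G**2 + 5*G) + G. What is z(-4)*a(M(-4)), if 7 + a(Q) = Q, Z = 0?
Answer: 30 - 30*I ≈ 30.0 - 30.0*I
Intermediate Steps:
M(G) = G**2 + 6*G
a(Q) = -7 + Q
z(R) = -2 + sqrt(R) (z(R) = -2 + sqrt(R + 0) = -2 + sqrt(R))
z(-4)*a(M(-4)) = (-2 + sqrt(-4))*(-7 - 4*(6 - 4)) = (-2 + 2*I)*(-7 - 4*2) = (-2 + 2*I)*(-7 - 8) = (-2 + 2*I)*(-15) = 30 - 30*I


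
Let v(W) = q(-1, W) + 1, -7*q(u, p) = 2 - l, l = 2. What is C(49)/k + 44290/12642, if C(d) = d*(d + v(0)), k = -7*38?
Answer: -15940/2793 ≈ -5.7071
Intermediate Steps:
k = -266
q(u, p) = 0 (q(u, p) = -(2 - 1*2)/7 = -(2 - 2)/7 = -⅐*0 = 0)
v(W) = 1 (v(W) = 0 + 1 = 1)
C(d) = d*(1 + d) (C(d) = d*(d + 1) = d*(1 + d))
C(49)/k + 44290/12642 = (49*(1 + 49))/(-266) + 44290/12642 = (49*50)*(-1/266) + 44290*(1/12642) = 2450*(-1/266) + 515/147 = -175/19 + 515/147 = -15940/2793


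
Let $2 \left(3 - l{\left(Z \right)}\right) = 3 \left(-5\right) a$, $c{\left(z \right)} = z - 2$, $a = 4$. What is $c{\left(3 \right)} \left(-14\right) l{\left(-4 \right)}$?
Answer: $-462$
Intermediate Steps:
$c{\left(z \right)} = -2 + z$ ($c{\left(z \right)} = z - 2 = -2 + z$)
$l{\left(Z \right)} = 33$ ($l{\left(Z \right)} = 3 - \frac{3 \left(-5\right) 4}{2} = 3 - \frac{\left(-15\right) 4}{2} = 3 - -30 = 3 + 30 = 33$)
$c{\left(3 \right)} \left(-14\right) l{\left(-4 \right)} = \left(-2 + 3\right) \left(-14\right) 33 = 1 \left(-14\right) 33 = \left(-14\right) 33 = -462$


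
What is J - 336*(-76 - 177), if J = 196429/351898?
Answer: 29914341613/351898 ≈ 85009.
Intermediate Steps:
J = 196429/351898 (J = 196429*(1/351898) = 196429/351898 ≈ 0.55820)
J - 336*(-76 - 177) = 196429/351898 - 336*(-76 - 177) = 196429/351898 - 336*(-253) = 196429/351898 - 1*(-85008) = 196429/351898 + 85008 = 29914341613/351898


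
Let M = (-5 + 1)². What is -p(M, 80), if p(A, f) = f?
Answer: -80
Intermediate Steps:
M = 16 (M = (-4)² = 16)
-p(M, 80) = -1*80 = -80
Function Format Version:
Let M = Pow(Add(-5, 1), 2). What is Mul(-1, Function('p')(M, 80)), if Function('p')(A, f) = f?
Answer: -80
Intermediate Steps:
M = 16 (M = Pow(-4, 2) = 16)
Mul(-1, Function('p')(M, 80)) = Mul(-1, 80) = -80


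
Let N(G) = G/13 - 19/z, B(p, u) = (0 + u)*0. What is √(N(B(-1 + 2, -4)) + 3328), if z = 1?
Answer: √3309 ≈ 57.524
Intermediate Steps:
B(p, u) = 0 (B(p, u) = u*0 = 0)
N(G) = -19 + G/13 (N(G) = G/13 - 19/1 = G*(1/13) - 19*1 = G/13 - 19 = -19 + G/13)
√(N(B(-1 + 2, -4)) + 3328) = √((-19 + (1/13)*0) + 3328) = √((-19 + 0) + 3328) = √(-19 + 3328) = √3309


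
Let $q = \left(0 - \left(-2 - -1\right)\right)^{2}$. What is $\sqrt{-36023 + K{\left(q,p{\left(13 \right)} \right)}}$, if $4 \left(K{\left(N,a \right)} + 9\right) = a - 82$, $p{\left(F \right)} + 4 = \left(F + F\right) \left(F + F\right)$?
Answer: $\frac{i \sqrt{143538}}{2} \approx 189.43 i$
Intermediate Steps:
$p{\left(F \right)} = -4 + 4 F^{2}$ ($p{\left(F \right)} = -4 + \left(F + F\right) \left(F + F\right) = -4 + 2 F 2 F = -4 + 4 F^{2}$)
$q = 1$ ($q = \left(0 - \left(-2 + 1\right)\right)^{2} = \left(0 - -1\right)^{2} = \left(0 + 1\right)^{2} = 1^{2} = 1$)
$K{\left(N,a \right)} = - \frac{59}{2} + \frac{a}{4}$ ($K{\left(N,a \right)} = -9 + \frac{a - 82}{4} = -9 + \frac{-82 + a}{4} = -9 + \left(- \frac{41}{2} + \frac{a}{4}\right) = - \frac{59}{2} + \frac{a}{4}$)
$\sqrt{-36023 + K{\left(q,p{\left(13 \right)} \right)}} = \sqrt{-36023 - \left(\frac{59}{2} - \frac{-4 + 4 \cdot 13^{2}}{4}\right)} = \sqrt{-36023 - \left(\frac{59}{2} - \frac{-4 + 4 \cdot 169}{4}\right)} = \sqrt{-36023 - \left(\frac{59}{2} - \frac{-4 + 676}{4}\right)} = \sqrt{-36023 + \left(- \frac{59}{2} + \frac{1}{4} \cdot 672\right)} = \sqrt{-36023 + \left(- \frac{59}{2} + 168\right)} = \sqrt{-36023 + \frac{277}{2}} = \sqrt{- \frac{71769}{2}} = \frac{i \sqrt{143538}}{2}$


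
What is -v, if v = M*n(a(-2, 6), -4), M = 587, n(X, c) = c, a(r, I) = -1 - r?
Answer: 2348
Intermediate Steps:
v = -2348 (v = 587*(-4) = -2348)
-v = -1*(-2348) = 2348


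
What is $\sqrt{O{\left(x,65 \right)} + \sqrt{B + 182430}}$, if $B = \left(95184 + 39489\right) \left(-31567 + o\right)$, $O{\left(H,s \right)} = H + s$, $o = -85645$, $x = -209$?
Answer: $\sqrt{-144 + i \sqrt{15785109246}} \approx 250.49 + 250.78 i$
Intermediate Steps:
$B = -15785291676$ ($B = \left(95184 + 39489\right) \left(-31567 - 85645\right) = 134673 \left(-117212\right) = -15785291676$)
$\sqrt{O{\left(x,65 \right)} + \sqrt{B + 182430}} = \sqrt{\left(-209 + 65\right) + \sqrt{-15785291676 + 182430}} = \sqrt{-144 + \sqrt{-15785109246}} = \sqrt{-144 + i \sqrt{15785109246}}$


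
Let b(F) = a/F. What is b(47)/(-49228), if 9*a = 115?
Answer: -115/20823444 ≈ -5.5226e-6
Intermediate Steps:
a = 115/9 (a = (1/9)*115 = 115/9 ≈ 12.778)
b(F) = 115/(9*F)
b(47)/(-49228) = ((115/9)/47)/(-49228) = ((115/9)*(1/47))*(-1/49228) = (115/423)*(-1/49228) = -115/20823444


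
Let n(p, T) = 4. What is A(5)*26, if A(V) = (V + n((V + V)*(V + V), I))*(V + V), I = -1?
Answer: 2340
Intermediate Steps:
A(V) = 2*V*(4 + V) (A(V) = (V + 4)*(V + V) = (4 + V)*(2*V) = 2*V*(4 + V))
A(5)*26 = (2*5*(4 + 5))*26 = (2*5*9)*26 = 90*26 = 2340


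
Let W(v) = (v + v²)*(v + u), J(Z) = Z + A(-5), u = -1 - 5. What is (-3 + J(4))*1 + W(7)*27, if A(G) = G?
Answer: 1508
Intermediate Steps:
u = -6
J(Z) = -5 + Z (J(Z) = Z - 5 = -5 + Z)
W(v) = (-6 + v)*(v + v²) (W(v) = (v + v²)*(v - 6) = (v + v²)*(-6 + v) = (-6 + v)*(v + v²))
(-3 + J(4))*1 + W(7)*27 = (-3 + (-5 + 4))*1 + (7*(-6 + 7² - 5*7))*27 = (-3 - 1)*1 + (7*(-6 + 49 - 35))*27 = -4*1 + (7*8)*27 = -4 + 56*27 = -4 + 1512 = 1508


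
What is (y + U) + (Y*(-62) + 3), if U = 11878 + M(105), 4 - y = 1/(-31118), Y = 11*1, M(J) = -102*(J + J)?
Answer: -317932605/31118 ≈ -10217.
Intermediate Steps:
M(J) = -204*J
Y = 11
y = 124473/31118 (y = 4 - 1/(-31118) = 4 - 1*(-1/31118) = 4 + 1/31118 = 124473/31118 ≈ 4.0000)
U = -9542 (U = 11878 - 204*105 = 11878 - 21420 = -9542)
(y + U) + (Y*(-62) + 3) = (124473/31118 - 9542) + (11*(-62) + 3) = -296803483/31118 + (-682 + 3) = -296803483/31118 - 679 = -317932605/31118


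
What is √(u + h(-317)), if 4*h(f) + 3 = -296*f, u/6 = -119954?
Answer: I*√2785067/2 ≈ 834.43*I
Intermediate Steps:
u = -719724 (u = 6*(-119954) = -719724)
h(f) = -¾ - 74*f (h(f) = -¾ + (-296*f)/4 = -¾ - 74*f)
√(u + h(-317)) = √(-719724 + (-¾ - 74*(-317))) = √(-719724 + (-¾ + 23458)) = √(-719724 + 93829/4) = √(-2785067/4) = I*√2785067/2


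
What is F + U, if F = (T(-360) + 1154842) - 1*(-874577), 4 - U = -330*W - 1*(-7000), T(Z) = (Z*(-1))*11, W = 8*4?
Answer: 2036943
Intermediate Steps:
W = 32
T(Z) = -11*Z (T(Z) = -Z*11 = -11*Z)
U = 3564 (U = 4 - (-330*32 - 1*(-7000)) = 4 - (-10560 + 7000) = 4 - 1*(-3560) = 4 + 3560 = 3564)
F = 2033379 (F = (-11*(-360) + 1154842) - 1*(-874577) = (3960 + 1154842) + 874577 = 1158802 + 874577 = 2033379)
F + U = 2033379 + 3564 = 2036943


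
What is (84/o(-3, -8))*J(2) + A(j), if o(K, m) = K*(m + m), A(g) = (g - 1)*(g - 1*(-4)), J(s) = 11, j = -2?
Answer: 53/4 ≈ 13.250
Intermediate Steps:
A(g) = (-1 + g)*(4 + g) (A(g) = (-1 + g)*(g + 4) = (-1 + g)*(4 + g))
o(K, m) = 2*K*m (o(K, m) = K*(2*m) = 2*K*m)
(84/o(-3, -8))*J(2) + A(j) = (84/((2*(-3)*(-8))))*11 + (-4 + (-2)**2 + 3*(-2)) = (84/48)*11 + (-4 + 4 - 6) = (84*(1/48))*11 - 6 = (7/4)*11 - 6 = 77/4 - 6 = 53/4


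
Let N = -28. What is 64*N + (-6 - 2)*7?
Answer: -1848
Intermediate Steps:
64*N + (-6 - 2)*7 = 64*(-28) + (-6 - 2)*7 = -1792 - 8*7 = -1792 - 56 = -1848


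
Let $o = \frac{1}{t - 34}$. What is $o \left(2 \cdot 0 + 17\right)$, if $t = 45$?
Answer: $\frac{17}{11} \approx 1.5455$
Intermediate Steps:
$o = \frac{1}{11}$ ($o = \frac{1}{45 - 34} = \frac{1}{11} \approx 0.090909$)
$o \left(2 \cdot 0 + 17\right) = \frac{2 \cdot 0 + 17}{11} = \frac{0 + 17}{11} = \frac{1}{11} \cdot 17 = \frac{17}{11}$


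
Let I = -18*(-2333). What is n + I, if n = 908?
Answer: 42902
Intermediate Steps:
I = 41994
n + I = 908 + 41994 = 42902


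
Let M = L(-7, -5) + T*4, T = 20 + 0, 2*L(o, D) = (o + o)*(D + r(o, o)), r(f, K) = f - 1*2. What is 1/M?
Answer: 1/178 ≈ 0.0056180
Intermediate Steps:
r(f, K) = -2 + f (r(f, K) = f - 2 = -2 + f)
L(o, D) = o*(-2 + D + o) (L(o, D) = ((o + o)*(D + (-2 + o)))/2 = ((2*o)*(-2 + D + o))/2 = (2*o*(-2 + D + o))/2 = o*(-2 + D + o))
T = 20
M = 178 (M = -7*(-2 - 5 - 7) + 20*4 = -7*(-14) + 80 = 98 + 80 = 178)
1/M = 1/178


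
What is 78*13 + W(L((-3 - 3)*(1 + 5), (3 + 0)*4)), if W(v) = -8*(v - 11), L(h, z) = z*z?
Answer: -50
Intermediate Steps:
L(h, z) = z**2
W(v) = 88 - 8*v (W(v) = -8*(-11 + v) = 88 - 8*v)
78*13 + W(L((-3 - 3)*(1 + 5), (3 + 0)*4)) = 78*13 + (88 - 8*16*(3 + 0)**2) = 1014 + (88 - 8*(3*4)**2) = 1014 + (88 - 8*12**2) = 1014 + (88 - 8*144) = 1014 + (88 - 1152) = 1014 - 1064 = -50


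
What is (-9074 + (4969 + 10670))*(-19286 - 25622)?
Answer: -294821020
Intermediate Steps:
(-9074 + (4969 + 10670))*(-19286 - 25622) = (-9074 + 15639)*(-44908) = 6565*(-44908) = -294821020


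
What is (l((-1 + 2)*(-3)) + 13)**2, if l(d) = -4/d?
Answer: 1849/9 ≈ 205.44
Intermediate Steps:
(l((-1 + 2)*(-3)) + 13)**2 = (-4*(-1/(3*(-1 + 2))) + 13)**2 = (-4/(1*(-3)) + 13)**2 = (-4/(-3) + 13)**2 = (-4*(-1/3) + 13)**2 = (4/3 + 13)**2 = (43/3)**2 = 1849/9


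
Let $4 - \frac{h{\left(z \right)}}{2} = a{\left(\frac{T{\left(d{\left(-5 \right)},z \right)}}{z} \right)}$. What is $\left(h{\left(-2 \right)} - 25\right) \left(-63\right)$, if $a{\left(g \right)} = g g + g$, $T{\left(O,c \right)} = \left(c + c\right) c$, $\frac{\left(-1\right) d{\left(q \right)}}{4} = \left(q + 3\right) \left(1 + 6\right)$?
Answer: $2583$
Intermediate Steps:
$d{\left(q \right)} = -84 - 28 q$ ($d{\left(q \right)} = - 4 \left(q + 3\right) \left(1 + 6\right) = - 4 \left(3 + q\right) 7 = - 4 \left(21 + 7 q\right) = -84 - 28 q$)
$T{\left(O,c \right)} = 2 c^{2}$ ($T{\left(O,c \right)} = 2 c c = 2 c^{2}$)
$a{\left(g \right)} = g + g^{2}$ ($a{\left(g \right)} = g^{2} + g = g + g^{2}$)
$h{\left(z \right)} = 8 - 4 z \left(1 + 2 z\right)$ ($h{\left(z \right)} = 8 - 2 \frac{2 z^{2}}{z} \left(1 + \frac{2 z^{2}}{z}\right) = 8 - 2 \cdot 2 z \left(1 + 2 z\right) = 8 - 4 z \left(1 + 2 z\right)$)
$\left(h{\left(-2 \right)} - 25\right) \left(-63\right) = \left(\left(8 - - 8 \left(1 + 2 \left(-2\right)\right)\right) - 25\right) \left(-63\right) = \left(\left(8 - - 8 \left(1 - 4\right)\right) - 25\right) \left(-63\right) = \left(\left(8 - \left(-8\right) \left(-3\right)\right) - 25\right) \left(-63\right) = \left(\left(8 - 24\right) - 25\right) \left(-63\right) = \left(-16 - 25\right) \left(-63\right) = \left(-41\right) \left(-63\right) = 2583$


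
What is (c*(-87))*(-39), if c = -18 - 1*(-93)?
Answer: 254475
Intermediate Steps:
c = 75 (c = -18 + 93 = 75)
(c*(-87))*(-39) = (75*(-87))*(-39) = -6525*(-39) = 254475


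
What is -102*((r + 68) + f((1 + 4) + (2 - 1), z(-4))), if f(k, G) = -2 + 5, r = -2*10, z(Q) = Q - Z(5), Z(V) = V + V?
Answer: -5202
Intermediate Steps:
Z(V) = 2*V
z(Q) = -10 + Q (z(Q) = Q - 2*5 = Q - 1*10 = Q - 10 = -10 + Q)
r = -20
f(k, G) = 3
-102*((r + 68) + f((1 + 4) + (2 - 1), z(-4))) = -102*((-20 + 68) + 3) = -102*(48 + 3) = -102*51 = -5202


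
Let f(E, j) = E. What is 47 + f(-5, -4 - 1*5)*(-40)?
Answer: 247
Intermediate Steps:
47 + f(-5, -4 - 1*5)*(-40) = 47 - 5*(-40) = 47 + 200 = 247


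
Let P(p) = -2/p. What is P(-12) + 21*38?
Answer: 4789/6 ≈ 798.17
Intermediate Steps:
P(p) = -2/p
P(-12) + 21*38 = -2/(-12) + 21*38 = -2*(-1/12) + 798 = ⅙ + 798 = 4789/6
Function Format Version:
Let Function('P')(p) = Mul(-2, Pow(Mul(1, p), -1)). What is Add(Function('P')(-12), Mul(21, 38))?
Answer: Rational(4789, 6) ≈ 798.17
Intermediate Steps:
Function('P')(p) = Mul(-2, Pow(p, -1))
Add(Function('P')(-12), Mul(21, 38)) = Add(Mul(-2, Pow(-12, -1)), Mul(21, 38)) = Add(Mul(-2, Rational(-1, 12)), 798) = Add(Rational(1, 6), 798) = Rational(4789, 6)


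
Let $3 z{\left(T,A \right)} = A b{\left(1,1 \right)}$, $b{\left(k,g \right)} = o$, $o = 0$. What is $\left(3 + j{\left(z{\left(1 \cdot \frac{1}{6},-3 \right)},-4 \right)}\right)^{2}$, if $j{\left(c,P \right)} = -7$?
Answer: $16$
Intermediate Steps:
$b{\left(k,g \right)} = 0$
$z{\left(T,A \right)} = 0$ ($z{\left(T,A \right)} = \frac{A 0}{3} = \frac{1}{3} \cdot 0 = 0$)
$\left(3 + j{\left(z{\left(1 \cdot \frac{1}{6},-3 \right)},-4 \right)}\right)^{2} = \left(3 - 7\right)^{2} = \left(-4\right)^{2} = 16$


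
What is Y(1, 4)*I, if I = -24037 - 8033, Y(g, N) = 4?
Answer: -128280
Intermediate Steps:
I = -32070
Y(1, 4)*I = 4*(-32070) = -128280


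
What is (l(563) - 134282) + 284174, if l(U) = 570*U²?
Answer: 180822222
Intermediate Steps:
(l(563) - 134282) + 284174 = (570*563² - 134282) + 284174 = (570*316969 - 134282) + 284174 = (180672330 - 134282) + 284174 = 180538048 + 284174 = 180822222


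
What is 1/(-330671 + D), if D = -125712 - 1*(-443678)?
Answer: -1/12705 ≈ -7.8709e-5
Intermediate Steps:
D = 317966 (D = -125712 + 443678 = 317966)
1/(-330671 + D) = 1/(-330671 + 317966) = 1/(-12705) = -1/12705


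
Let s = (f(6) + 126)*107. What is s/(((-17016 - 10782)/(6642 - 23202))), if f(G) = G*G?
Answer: 47841840/4633 ≈ 10326.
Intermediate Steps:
f(G) = G**2
s = 17334 (s = (6**2 + 126)*107 = (36 + 126)*107 = 162*107 = 17334)
s/(((-17016 - 10782)/(6642 - 23202))) = 17334/(((-17016 - 10782)/(6642 - 23202))) = 17334/((-27798/(-16560))) = 17334/((-27798*(-1/16560))) = 17334/(4633/2760) = 17334*(2760/4633) = 47841840/4633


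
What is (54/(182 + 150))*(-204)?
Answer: -2754/83 ≈ -33.181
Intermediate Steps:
(54/(182 + 150))*(-204) = (54/332)*(-204) = (54*(1/332))*(-204) = (27/166)*(-204) = -2754/83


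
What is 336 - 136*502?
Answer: -67936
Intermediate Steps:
336 - 136*502 = 336 - 68272 = -67936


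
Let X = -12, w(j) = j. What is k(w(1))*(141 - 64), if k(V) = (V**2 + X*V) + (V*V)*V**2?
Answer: -770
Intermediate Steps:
k(V) = V**2 + V**4 - 12*V (k(V) = (V**2 - 12*V) + (V*V)*V**2 = (V**2 - 12*V) + V**2*V**2 = (V**2 - 12*V) + V**4 = V**2 + V**4 - 12*V)
k(w(1))*(141 - 64) = (1*(-12 + 1 + 1**3))*(141 - 64) = (1*(-12 + 1 + 1))*77 = (1*(-10))*77 = -10*77 = -770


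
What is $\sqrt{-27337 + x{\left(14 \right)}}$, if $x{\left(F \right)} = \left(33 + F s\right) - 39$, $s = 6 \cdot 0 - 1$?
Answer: $i \sqrt{27357} \approx 165.4 i$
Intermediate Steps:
$s = -1$ ($s = 0 - 1 = -1$)
$x{\left(F \right)} = -6 - F$ ($x{\left(F \right)} = \left(33 + F \left(-1\right)\right) - 39 = \left(33 - F\right) - 39 = -6 - F$)
$\sqrt{-27337 + x{\left(14 \right)}} = \sqrt{-27337 - 20} = \sqrt{-27357} = i \sqrt{27357}$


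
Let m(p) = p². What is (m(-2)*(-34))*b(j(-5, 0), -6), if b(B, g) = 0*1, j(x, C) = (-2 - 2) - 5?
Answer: 0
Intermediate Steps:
j(x, C) = -9 (j(x, C) = -4 - 5 = -9)
b(B, g) = 0
(m(-2)*(-34))*b(j(-5, 0), -6) = ((-2)²*(-34))*0 = (4*(-34))*0 = -136*0 = 0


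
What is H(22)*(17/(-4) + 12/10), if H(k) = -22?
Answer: 671/10 ≈ 67.100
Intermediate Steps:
H(22)*(17/(-4) + 12/10) = -22*(17/(-4) + 12/10) = -22*(17*(-¼) + 12*(⅒)) = -22*(-17/4 + 6/5) = -22*(-61/20) = 671/10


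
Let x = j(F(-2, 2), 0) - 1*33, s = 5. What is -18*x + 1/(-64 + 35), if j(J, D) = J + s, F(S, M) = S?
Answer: 15659/29 ≈ 539.97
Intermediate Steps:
j(J, D) = 5 + J (j(J, D) = J + 5 = 5 + J)
x = -30 (x = (5 - 2) - 1*33 = 3 - 33 = -30)
-18*x + 1/(-64 + 35) = -18*(-30) + 1/(-64 + 35) = 540 + 1/(-29) = 540 - 1/29 = 15659/29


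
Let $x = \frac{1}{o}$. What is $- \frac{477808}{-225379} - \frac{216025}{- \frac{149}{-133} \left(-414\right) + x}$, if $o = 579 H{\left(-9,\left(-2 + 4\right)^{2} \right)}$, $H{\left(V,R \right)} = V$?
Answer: $\frac{33897093168132157}{72447150763141} \approx 467.89$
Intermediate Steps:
$o = -5211$ ($o = 579 \left(-9\right) = -5211$)
$x = - \frac{1}{5211}$ ($x = \frac{1}{-5211} = - \frac{1}{5211} \approx -0.0001919$)
$- \frac{477808}{-225379} - \frac{216025}{- \frac{149}{-133} \left(-414\right) + x} = - \frac{477808}{-225379} - \frac{216025}{- \frac{149}{-133} \left(-414\right) - \frac{1}{5211}} = \left(-477808\right) \left(- \frac{1}{225379}\right) - \frac{216025}{\left(-149\right) \left(- \frac{1}{133}\right) \left(-414\right) - \frac{1}{5211}} = \frac{477808}{225379} - \frac{216025}{\frac{149}{133} \left(-414\right) - \frac{1}{5211}} = \frac{477808}{225379} - \frac{216025}{- \frac{61686}{133} - \frac{1}{5211}} = \frac{477808}{225379} - \frac{216025}{- \frac{321445879}{693063}} = \frac{477808}{225379} - - \frac{149718934575}{321445879} = \frac{477808}{225379} + \frac{149718934575}{321445879} = \frac{33897093168132157}{72447150763141}$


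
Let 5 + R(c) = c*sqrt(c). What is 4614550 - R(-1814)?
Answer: 4614555 + 1814*I*sqrt(1814) ≈ 4.6146e+6 + 77260.0*I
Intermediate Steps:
R(c) = -5 + c**(3/2) (R(c) = -5 + c*sqrt(c) = -5 + c**(3/2))
4614550 - R(-1814) = 4614550 - (-5 + (-1814)**(3/2)) = 4614550 - (-5 - 1814*I*sqrt(1814)) = 4614550 + (5 + 1814*I*sqrt(1814)) = 4614555 + 1814*I*sqrt(1814)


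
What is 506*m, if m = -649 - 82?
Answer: -369886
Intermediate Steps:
m = -731
506*m = 506*(-731) = -369886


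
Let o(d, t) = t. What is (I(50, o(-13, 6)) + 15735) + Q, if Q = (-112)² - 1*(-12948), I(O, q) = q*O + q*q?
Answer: 41563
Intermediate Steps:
I(O, q) = q² + O*q (I(O, q) = O*q + q² = q² + O*q)
Q = 25492 (Q = 12544 + 12948 = 25492)
(I(50, o(-13, 6)) + 15735) + Q = (6*(50 + 6) + 15735) + 25492 = (6*56 + 15735) + 25492 = (336 + 15735) + 25492 = 16071 + 25492 = 41563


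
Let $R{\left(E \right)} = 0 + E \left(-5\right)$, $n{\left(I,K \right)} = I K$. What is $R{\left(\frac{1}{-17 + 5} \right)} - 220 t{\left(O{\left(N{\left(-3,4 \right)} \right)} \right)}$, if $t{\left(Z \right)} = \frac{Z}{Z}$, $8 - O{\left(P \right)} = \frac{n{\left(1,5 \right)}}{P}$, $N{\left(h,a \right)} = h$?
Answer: $- \frac{2635}{12} \approx -219.58$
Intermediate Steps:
$O{\left(P \right)} = 8 - \frac{5}{P}$ ($O{\left(P \right)} = 8 - \frac{1 \cdot 5}{P} = 8 - \frac{5}{P}$)
$t{\left(Z \right)} = 1$
$R{\left(E \right)} = - 5 E$ ($R{\left(E \right)} = 0 - 5 E = - 5 E$)
$R{\left(\frac{1}{-17 + 5} \right)} - 220 t{\left(O{\left(N{\left(-3,4 \right)} \right)} \right)} = - \frac{5}{-17 + 5} - 220 = - \frac{5}{-12} - 220 = \left(-5\right) \left(- \frac{1}{12}\right) - 220 = \frac{5}{12} - 220 = - \frac{2635}{12}$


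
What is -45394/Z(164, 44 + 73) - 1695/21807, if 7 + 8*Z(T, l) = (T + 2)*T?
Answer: -2655129493/197840373 ≈ -13.421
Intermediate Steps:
Z(T, l) = -7/8 + T*(2 + T)/8 (Z(T, l) = -7/8 + ((T + 2)*T)/8 = -7/8 + ((2 + T)*T)/8 = -7/8 + (T*(2 + T))/8 = -7/8 + T*(2 + T)/8)
-45394/Z(164, 44 + 73) - 1695/21807 = -45394/(-7/8 + (1/4)*164 + (1/8)*164**2) - 1695/21807 = -45394/(-7/8 + 41 + (1/8)*26896) - 1695*1/21807 = -45394/(-7/8 + 41 + 3362) - 565/7269 = -45394/27217/8 - 565/7269 = -45394*8/27217 - 565/7269 = -363152/27217 - 565/7269 = -2655129493/197840373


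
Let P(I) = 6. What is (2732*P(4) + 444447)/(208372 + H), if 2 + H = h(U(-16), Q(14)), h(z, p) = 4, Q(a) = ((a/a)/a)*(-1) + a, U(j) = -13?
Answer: 153613/69458 ≈ 2.2116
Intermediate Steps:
Q(a) = a - 1/a (Q(a) = (1/a)*(-1) + a = -1/a + a = a - 1/a)
H = 2 (H = -2 + 4 = 2)
(2732*P(4) + 444447)/(208372 + H) = (2732*6 + 444447)/(208372 + 2) = (16392 + 444447)/208374 = 460839*(1/208374) = 153613/69458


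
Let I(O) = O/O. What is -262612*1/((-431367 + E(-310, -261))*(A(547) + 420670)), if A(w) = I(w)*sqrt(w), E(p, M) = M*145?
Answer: 27618247510/20758319921551959 - 65653*sqrt(547)/20758319921551959 ≈ 1.3304e-6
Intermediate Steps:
I(O) = 1
E(p, M) = 145*M
A(w) = sqrt(w) (A(w) = 1*sqrt(w) = sqrt(w))
-262612*1/((-431367 + E(-310, -261))*(A(547) + 420670)) = -262612*1/((-431367 + 145*(-261))*(sqrt(547) + 420670)) = -262612*1/((-431367 - 37845)*(420670 + sqrt(547))) = -262612*(-1/(469212*(420670 + sqrt(547)))) = -262612/(-197383412040 - 469212*sqrt(547))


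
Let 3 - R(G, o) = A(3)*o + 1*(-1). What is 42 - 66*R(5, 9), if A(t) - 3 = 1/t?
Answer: 1758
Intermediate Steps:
A(t) = 3 + 1/t
R(G, o) = 4 - 10*o/3 (R(G, o) = 3 - ((3 + 1/3)*o + 1*(-1)) = 3 - ((3 + ⅓)*o - 1) = 3 - (10*o/3 - 1) = 3 - (-1 + 10*o/3) = 3 + (1 - 10*o/3) = 4 - 10*o/3)
42 - 66*R(5, 9) = 42 - 66*(4 - 10/3*9) = 42 - 66*(4 - 30) = 42 - 66*(-26) = 42 + 1716 = 1758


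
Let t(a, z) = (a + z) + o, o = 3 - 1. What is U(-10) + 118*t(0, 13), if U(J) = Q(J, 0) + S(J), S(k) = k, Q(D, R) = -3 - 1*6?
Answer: 1751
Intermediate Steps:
Q(D, R) = -9 (Q(D, R) = -3 - 6 = -9)
o = 2
U(J) = -9 + J
t(a, z) = 2 + a + z (t(a, z) = (a + z) + 2 = 2 + a + z)
U(-10) + 118*t(0, 13) = (-9 - 10) + 118*(2 + 0 + 13) = -19 + 118*15 = -19 + 1770 = 1751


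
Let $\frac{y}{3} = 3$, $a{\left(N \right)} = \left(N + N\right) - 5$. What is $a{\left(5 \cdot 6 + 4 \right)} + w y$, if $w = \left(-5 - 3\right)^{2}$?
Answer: $639$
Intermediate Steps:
$a{\left(N \right)} = -5 + 2 N$ ($a{\left(N \right)} = 2 N - 5 = -5 + 2 N$)
$y = 9$ ($y = 3 \cdot 3 = 9$)
$w = 64$ ($w = \left(-8\right)^{2} = 64$)
$a{\left(5 \cdot 6 + 4 \right)} + w y = \left(-5 + 2 \left(5 \cdot 6 + 4\right)\right) + 64 \cdot 9 = \left(-5 + 2 \left(30 + 4\right)\right) + 576 = \left(-5 + 2 \cdot 34\right) + 576 = \left(-5 + 68\right) + 576 = 63 + 576 = 639$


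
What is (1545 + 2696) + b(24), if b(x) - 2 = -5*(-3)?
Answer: 4258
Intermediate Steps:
b(x) = 17 (b(x) = 2 - 5*(-3) = 2 + 15 = 17)
(1545 + 2696) + b(24) = (1545 + 2696) + 17 = 4241 + 17 = 4258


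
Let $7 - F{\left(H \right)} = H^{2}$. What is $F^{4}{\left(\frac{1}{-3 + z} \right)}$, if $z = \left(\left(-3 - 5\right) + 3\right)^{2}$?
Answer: $\frac{131601483989361}{54875873536} \approx 2398.2$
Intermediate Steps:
$z = 25$ ($z = \left(\left(-3 - 5\right) + 3\right)^{2} = \left(-8 + 3\right)^{2} = \left(-5\right)^{2} = 25$)
$F{\left(H \right)} = 7 - H^{2}$
$F^{4}{\left(\frac{1}{-3 + z} \right)} = \left(7 - \left(\frac{1}{-3 + 25}\right)^{2}\right)^{4} = \left(7 - \left(\frac{1}{22}\right)^{2}\right)^{4} = \left(7 - \frac{1}{484}\right)^{4} = \left(\frac{3387}{484}\right)^{4} = \frac{131601483989361}{54875873536}$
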